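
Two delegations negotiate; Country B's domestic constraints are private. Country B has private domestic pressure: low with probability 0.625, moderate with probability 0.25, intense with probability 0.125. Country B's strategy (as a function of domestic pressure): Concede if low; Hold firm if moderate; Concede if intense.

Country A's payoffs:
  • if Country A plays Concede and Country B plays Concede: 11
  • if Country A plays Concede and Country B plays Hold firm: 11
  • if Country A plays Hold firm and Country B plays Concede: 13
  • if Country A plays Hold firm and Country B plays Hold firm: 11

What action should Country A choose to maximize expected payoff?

E[Concede] = 0.625·(11) + 0.25·(11) + 0.125·(11) = 11
E[Hold firm] = 0.625·(13) + 0.25·(11) + 0.125·(13) = 12.5
Best response: Hold firm (12.5 is the largest).

Hold firm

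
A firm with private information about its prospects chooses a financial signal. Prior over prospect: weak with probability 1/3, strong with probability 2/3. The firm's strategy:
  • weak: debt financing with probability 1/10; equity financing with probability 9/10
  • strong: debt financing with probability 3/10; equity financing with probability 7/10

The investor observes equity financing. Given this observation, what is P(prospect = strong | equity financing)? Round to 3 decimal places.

P(equity financing) = (1/3)·(9/10) + (2/3)·(7/10) = 23/30
P(strong | equity financing) = ((2/3)·(7/10)) / (23/30) = (7/15) / (23/30) = 14/23

0.609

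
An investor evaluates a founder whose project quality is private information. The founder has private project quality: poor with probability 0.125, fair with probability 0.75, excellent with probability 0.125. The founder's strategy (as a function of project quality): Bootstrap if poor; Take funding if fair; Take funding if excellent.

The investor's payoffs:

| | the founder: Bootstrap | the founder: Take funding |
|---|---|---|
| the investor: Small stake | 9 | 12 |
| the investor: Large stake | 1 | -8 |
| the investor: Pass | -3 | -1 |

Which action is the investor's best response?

Small stake

Compute the investor's expected payoff for each action, taking the expectation over the founder's type.
E[Small stake] = 0.125·(9) + 0.75·(12) + 0.125·(12) = 11.625
E[Large stake] = 0.125·(1) + 0.75·(-8) + 0.125·(-8) = -6.875
E[Pass] = 0.125·(-3) + 0.75·(-1) + 0.125·(-1) = -1.25
Best response: Small stake (11.625 is the largest).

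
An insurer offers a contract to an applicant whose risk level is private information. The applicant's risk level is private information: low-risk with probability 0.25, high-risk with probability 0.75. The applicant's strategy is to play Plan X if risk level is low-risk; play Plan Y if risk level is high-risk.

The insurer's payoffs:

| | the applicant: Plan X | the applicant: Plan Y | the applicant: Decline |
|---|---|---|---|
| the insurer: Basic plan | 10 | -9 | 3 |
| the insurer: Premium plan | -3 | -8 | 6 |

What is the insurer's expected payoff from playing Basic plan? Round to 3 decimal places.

Take the expectation over the applicant's risk level, weighting each type's action by its prior probability.
E[Basic plan] = 0.25·10 + 0.75·(-9) = 2.5 + (-6.75) = -4.25

-4.250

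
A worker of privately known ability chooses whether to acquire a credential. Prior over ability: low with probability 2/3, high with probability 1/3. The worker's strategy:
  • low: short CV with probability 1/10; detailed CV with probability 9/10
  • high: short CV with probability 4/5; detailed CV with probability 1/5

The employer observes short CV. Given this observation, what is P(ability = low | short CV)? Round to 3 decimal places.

0.200

Apply Bayes' rule using the sender's strategy as the likelihood.
P(short CV) = (2/3)·(1/10) + (1/3)·(4/5) = 1/3
P(low | short CV) = ((2/3)·(1/10)) / (1/3) = (1/15) / (1/3) = 1/5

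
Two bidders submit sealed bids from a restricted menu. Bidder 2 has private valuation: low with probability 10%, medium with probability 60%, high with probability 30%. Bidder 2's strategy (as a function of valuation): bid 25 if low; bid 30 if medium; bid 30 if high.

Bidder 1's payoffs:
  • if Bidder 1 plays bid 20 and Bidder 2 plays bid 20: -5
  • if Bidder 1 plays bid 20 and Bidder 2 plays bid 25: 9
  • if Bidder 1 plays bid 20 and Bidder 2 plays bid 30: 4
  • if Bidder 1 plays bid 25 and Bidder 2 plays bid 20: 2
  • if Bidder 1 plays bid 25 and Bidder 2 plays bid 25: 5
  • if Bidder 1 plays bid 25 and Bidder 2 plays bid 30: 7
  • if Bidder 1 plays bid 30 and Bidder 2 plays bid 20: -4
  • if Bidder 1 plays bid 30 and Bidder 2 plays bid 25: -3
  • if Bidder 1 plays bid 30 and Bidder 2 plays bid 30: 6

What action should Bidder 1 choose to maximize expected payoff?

E[bid 20] = 0.1·(9) + 0.6·(4) + 0.3·(4) = 4.5
E[bid 25] = 0.1·(5) + 0.6·(7) + 0.3·(7) = 6.8
E[bid 30] = 0.1·(-3) + 0.6·(6) + 0.3·(6) = 5.1
Best response: bid 25 (6.8 is the largest).

bid 25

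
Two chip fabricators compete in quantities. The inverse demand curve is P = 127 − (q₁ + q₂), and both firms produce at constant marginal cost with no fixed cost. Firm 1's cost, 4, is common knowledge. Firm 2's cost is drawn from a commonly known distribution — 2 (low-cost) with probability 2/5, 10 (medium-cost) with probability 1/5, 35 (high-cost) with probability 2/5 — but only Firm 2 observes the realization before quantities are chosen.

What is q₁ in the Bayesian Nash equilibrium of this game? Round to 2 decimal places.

45.27

Type-c best response for Firm 2: q₂(c) = (127 − c)/2 − q₁/2.
Firm 1 maximizes expected profit; its first-order condition is 127 − 2q₁ − E[q₂] − 4 = 0.
Substituting E[q₂] and solving: E[c₂] = 16.8, so q₁ = (127 − 2·4 + 16.8)/3 = 45.2667.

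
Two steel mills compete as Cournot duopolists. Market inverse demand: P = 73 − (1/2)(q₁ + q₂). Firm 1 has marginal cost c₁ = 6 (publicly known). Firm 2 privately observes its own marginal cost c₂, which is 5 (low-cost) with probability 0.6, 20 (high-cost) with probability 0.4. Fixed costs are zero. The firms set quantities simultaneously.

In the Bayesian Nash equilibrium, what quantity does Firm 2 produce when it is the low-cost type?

Type-c best response for Firm 2: q₂(c) = (73 − c) − q₁/2.
Firm 1 maximizes expected profit; its first-order condition is 73 − q₁ − (1/2)E[q₂] − 6 = 0.
Substituting E[q₂] and solving: E[c₂] = 11, so q₁ = (73 − 2·6 + 11)/(3/2) = 48.
q₂(low-cost) = (73 − 5 − (1/2)·48) = 44.

44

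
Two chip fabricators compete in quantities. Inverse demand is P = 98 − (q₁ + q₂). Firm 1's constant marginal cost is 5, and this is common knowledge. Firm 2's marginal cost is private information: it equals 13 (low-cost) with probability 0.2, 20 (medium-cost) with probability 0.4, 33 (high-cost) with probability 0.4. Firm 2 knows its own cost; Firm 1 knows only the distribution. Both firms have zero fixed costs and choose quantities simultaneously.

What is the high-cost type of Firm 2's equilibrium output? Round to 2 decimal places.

13.87

Type-c best response for Firm 2: q₂(c) = (98 − c)/2 − q₁/2.
Firm 1 maximizes expected profit; its first-order condition is 98 − 2q₁ − E[q₂] − 5 = 0.
Substituting E[q₂] and solving: E[c₂] = 23.8, so q₁ = (98 − 2·5 + 23.8)/3 = 37.2667.
q₂(high-cost) = (98 − 33 − 37.2667)/2 = 13.8667.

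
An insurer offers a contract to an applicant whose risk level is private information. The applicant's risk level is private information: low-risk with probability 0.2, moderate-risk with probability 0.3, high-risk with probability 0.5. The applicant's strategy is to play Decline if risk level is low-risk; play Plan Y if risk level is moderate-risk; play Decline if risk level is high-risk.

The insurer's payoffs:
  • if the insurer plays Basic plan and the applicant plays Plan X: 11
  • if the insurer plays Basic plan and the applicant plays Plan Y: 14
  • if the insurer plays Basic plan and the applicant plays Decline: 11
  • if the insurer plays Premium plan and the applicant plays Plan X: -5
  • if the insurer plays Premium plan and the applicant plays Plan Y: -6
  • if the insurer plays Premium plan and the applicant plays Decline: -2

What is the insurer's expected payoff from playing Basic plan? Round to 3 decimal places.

11.900

E[Basic plan] = 0.2·11 + 0.3·14 + 0.5·11 = 2.2 + 4.2 + 5.5 = 11.9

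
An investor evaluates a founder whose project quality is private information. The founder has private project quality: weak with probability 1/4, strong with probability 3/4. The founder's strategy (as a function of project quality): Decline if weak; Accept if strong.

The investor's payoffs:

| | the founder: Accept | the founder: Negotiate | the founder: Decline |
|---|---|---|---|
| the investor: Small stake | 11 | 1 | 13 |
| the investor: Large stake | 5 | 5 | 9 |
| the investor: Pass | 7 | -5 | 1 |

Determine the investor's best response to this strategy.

Small stake

Compute the investor's expected payoff for each action, taking the expectation over the founder's type.
E[Small stake] = 1/4·(13) + 3/4·(11) = 23/2
E[Large stake] = 1/4·(9) + 3/4·(5) = 6
E[Pass] = 1/4·(1) + 3/4·(7) = 11/2
Best response: Small stake (23/2 is the largest).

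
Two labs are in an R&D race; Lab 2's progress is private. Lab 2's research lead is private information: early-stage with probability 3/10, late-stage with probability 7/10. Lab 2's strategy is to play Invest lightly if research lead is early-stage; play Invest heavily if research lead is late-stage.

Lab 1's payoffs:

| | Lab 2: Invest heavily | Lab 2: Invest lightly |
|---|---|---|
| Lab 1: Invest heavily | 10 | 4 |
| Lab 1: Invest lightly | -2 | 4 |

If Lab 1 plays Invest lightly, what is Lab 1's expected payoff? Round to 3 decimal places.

-0.200

Take the expectation over Lab 2's research lead, weighting each type's action by its prior probability.
E[Invest lightly] = 3/10·4 + 7/10·(-2) = 6/5 + (-7/5) = -1/5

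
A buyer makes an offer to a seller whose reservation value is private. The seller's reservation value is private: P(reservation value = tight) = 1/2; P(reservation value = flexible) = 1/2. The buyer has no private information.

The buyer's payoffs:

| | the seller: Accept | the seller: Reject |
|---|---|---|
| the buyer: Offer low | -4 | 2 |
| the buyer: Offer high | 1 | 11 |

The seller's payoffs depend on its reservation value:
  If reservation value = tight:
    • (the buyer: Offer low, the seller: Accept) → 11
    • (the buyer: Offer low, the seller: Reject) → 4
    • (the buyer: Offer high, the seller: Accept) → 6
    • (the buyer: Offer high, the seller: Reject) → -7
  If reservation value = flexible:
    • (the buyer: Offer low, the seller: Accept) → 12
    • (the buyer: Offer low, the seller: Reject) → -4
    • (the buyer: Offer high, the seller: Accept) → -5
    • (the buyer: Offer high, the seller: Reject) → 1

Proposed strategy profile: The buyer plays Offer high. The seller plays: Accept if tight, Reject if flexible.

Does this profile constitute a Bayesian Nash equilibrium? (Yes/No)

The buyer plays Offer high: E[Offer high] = 1/2·(1) + 1/2·(11) = 6; E[Offer low] = -1. Best-responding. ✓
The seller (reservation value tight), facing Offer high: Accept gives 6, Reject gives -7. Proposed Accept is best. ✓
The seller (reservation value flexible), facing Offer high: Accept gives -5, Reject gives 1. Proposed Reject is best. ✓

Yes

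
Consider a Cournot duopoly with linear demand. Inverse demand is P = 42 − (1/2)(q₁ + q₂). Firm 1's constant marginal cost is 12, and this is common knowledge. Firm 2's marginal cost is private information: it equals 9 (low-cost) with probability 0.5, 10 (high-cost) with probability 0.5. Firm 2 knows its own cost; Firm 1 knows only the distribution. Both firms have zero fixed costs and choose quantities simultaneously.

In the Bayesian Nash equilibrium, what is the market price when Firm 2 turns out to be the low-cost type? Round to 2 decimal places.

Firm 2 with cost c maximizes (42 − (1/2)(q₁+q₂) − c)·q₂, giving q₂(c) = (42 − c − (1/2)q₁).
E[c₂] = 0.5·9 + 0.5·10 = 9.5
Firm 1's FOC against E[q₂] yields q₁ = (42 − 2·12 + E[c₂])/(3/2) = (42 − 24 + 9.5)/(3/2) = 18.3333.
q₂(low-cost) = 23.8333, so P = 42 − (1/2)·(18.3333 + 23.8333) = 20.9167.

20.92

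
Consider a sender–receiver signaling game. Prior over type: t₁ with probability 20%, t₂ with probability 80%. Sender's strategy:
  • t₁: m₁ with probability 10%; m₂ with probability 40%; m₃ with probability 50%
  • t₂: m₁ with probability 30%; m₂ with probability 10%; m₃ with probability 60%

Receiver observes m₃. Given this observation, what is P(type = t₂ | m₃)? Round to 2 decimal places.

P(m₃) = 0.2·0.5 + 0.8·0.6 = 0.58
P(t₂ | m₃) = (0.8·0.6) / 0.58 = 0.48 / 0.58 = 0.827586

0.83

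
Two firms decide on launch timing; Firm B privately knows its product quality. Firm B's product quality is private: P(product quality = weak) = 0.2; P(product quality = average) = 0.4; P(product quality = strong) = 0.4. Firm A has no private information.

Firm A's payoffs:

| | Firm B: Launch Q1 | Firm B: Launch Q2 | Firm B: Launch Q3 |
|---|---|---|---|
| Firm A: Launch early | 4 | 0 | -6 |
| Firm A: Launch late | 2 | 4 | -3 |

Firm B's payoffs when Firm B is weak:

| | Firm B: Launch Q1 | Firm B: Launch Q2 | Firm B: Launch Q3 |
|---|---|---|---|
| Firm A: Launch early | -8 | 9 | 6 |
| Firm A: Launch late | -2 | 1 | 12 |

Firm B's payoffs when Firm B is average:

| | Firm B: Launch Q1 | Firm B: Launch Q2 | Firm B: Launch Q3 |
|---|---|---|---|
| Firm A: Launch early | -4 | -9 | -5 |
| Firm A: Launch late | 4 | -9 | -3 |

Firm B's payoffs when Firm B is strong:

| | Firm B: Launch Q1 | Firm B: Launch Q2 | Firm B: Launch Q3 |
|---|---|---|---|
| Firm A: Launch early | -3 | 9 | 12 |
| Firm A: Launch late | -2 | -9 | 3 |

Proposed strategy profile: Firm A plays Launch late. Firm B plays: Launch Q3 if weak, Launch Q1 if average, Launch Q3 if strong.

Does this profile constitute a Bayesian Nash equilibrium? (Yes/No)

Firm A plays Launch late: E[Launch late] = 0.2·(-3) + 0.4·(2) + 0.4·(-3) = -1; E[Launch early] = -2. Best-responding. ✓
Firm B (product quality weak), facing Launch late: Launch Q1 gives -2, Launch Q2 gives 1, Launch Q3 gives 12. Proposed Launch Q3 is best. ✓
Firm B (product quality average), facing Launch late: Launch Q1 gives 4, Launch Q2 gives -9, Launch Q3 gives -3. Proposed Launch Q1 is best. ✓
Firm B (product quality strong), facing Launch late: Launch Q1 gives -2, Launch Q2 gives -9, Launch Q3 gives 3. Proposed Launch Q3 is best. ✓

Yes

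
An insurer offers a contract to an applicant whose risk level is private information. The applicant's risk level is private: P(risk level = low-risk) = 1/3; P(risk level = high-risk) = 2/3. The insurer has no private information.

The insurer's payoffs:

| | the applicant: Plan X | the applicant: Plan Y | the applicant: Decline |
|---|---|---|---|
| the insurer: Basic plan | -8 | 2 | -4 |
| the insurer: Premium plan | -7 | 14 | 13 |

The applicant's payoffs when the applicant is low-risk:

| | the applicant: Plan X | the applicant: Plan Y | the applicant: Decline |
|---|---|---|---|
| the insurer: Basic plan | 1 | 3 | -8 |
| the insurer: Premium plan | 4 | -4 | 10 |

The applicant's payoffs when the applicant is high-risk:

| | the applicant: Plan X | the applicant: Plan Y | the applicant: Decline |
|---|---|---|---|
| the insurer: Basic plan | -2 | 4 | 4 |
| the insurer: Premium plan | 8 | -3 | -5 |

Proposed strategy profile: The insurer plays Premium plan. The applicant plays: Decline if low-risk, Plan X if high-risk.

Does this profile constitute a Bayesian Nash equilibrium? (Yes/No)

Yes

The insurer plays Premium plan: E[Premium plan] = 1/3·(13) + 2/3·(-7) = -1/3; E[Basic plan] = -20/3. Best-responding. ✓
The applicant (risk level low-risk), facing Premium plan: Plan X gives 4, Plan Y gives -4, Decline gives 10. Proposed Decline is best. ✓
The applicant (risk level high-risk), facing Premium plan: Plan X gives 8, Plan Y gives -3, Decline gives -5. Proposed Plan X is best. ✓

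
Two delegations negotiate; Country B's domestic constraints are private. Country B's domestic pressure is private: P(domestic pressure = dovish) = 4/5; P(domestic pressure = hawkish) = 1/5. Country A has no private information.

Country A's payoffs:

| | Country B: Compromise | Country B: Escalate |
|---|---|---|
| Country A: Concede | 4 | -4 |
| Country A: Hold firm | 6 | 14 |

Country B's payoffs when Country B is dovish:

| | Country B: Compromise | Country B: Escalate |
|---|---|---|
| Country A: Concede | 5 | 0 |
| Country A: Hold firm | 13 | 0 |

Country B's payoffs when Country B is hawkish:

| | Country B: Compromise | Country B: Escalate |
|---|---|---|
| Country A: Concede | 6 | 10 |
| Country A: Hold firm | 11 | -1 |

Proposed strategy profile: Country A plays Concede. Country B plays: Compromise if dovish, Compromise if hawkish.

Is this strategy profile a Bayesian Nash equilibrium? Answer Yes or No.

No

Country A plays Concede: E[Concede] = 4/5·(4) + 1/5·(4) = 4; E[Hold firm] = 6. Not best-responding. ✗
Country B (domestic pressure dovish), facing Concede: Compromise gives 5, Escalate gives 0. Proposed Compromise is best. ✓
Country B (domestic pressure hawkish), facing Concede: Compromise gives 6, Escalate gives 10. Proposed Compromise is not best — profitable deviation exists. ✗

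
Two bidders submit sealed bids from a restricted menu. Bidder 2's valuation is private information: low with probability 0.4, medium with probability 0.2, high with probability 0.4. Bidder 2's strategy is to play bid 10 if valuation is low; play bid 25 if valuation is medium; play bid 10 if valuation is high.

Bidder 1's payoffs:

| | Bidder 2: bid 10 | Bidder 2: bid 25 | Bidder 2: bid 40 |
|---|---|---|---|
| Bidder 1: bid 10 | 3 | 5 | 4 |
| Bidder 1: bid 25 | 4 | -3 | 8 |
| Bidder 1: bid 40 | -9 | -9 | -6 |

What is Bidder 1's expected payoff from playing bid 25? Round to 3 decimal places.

2.600

E[bid 25] = 0.4·4 + 0.2·(-3) + 0.4·4 = 1.6 + (-0.6) + 1.6 = 2.6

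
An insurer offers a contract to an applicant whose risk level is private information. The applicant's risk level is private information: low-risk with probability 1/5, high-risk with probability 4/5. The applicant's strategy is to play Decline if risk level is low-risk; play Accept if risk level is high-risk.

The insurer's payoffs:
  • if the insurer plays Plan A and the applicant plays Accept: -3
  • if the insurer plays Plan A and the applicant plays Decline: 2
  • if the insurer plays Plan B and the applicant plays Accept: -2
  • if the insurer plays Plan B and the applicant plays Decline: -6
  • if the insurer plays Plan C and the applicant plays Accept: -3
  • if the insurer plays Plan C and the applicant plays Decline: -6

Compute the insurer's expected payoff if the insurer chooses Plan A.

E[Plan A] = 1/5·2 + 4/5·(-3) = 2/5 + (-12/5) = -2

-2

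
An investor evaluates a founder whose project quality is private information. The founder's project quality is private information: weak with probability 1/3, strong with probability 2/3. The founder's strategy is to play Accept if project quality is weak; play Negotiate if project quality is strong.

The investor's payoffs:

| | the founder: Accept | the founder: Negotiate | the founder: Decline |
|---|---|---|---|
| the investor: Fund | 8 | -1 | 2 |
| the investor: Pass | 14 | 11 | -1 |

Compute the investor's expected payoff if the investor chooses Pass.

E[Pass] = 1/3·14 + 2/3·11 = 14/3 + 22/3 = 12

12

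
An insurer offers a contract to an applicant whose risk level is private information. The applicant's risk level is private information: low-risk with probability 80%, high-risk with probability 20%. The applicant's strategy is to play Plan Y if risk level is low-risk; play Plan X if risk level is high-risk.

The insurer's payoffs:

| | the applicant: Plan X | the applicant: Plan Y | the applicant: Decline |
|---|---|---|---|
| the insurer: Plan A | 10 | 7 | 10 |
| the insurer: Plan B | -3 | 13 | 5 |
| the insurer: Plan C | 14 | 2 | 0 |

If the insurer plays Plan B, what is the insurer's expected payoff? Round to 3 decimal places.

9.800

E[Plan B] = 0.8·13 + 0.2·(-3) = 10.4 + (-0.6) = 9.8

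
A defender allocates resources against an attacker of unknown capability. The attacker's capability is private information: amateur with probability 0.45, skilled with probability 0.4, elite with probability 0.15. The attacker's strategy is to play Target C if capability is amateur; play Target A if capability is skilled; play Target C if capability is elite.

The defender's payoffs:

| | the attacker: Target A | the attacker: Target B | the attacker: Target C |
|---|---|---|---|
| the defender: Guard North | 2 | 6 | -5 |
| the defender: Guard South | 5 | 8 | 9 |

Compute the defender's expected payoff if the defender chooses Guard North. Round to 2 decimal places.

E[Guard North] = 0.45·(-5) + 0.4·2 + 0.15·(-5) = (-2.25) + 0.8 + (-0.75) = -2.2

-2.20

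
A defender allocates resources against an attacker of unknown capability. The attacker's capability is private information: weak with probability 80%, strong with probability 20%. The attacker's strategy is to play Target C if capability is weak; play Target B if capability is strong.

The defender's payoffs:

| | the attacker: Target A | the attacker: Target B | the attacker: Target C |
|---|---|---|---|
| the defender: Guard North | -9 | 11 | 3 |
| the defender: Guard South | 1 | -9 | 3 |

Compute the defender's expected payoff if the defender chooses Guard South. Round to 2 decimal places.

E[Guard South] = 0.8·3 + 0.2·(-9) = 2.4 + (-1.8) = 0.6

0.60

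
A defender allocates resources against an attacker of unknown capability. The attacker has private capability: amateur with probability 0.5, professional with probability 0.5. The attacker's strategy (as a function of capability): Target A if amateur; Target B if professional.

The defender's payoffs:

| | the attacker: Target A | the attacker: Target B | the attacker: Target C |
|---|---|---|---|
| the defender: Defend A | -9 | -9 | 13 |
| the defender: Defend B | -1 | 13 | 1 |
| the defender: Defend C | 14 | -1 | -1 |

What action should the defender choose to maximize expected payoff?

Compute the defender's expected payoff for each action, taking the expectation over the attacker's type.
E[Defend A] = 0.5·(-9) + 0.5·(-9) = -9
E[Defend B] = 0.5·(-1) + 0.5·(13) = 6
E[Defend C] = 0.5·(14) + 0.5·(-1) = 6.5
Best response: Defend C (6.5 is the largest).

Defend C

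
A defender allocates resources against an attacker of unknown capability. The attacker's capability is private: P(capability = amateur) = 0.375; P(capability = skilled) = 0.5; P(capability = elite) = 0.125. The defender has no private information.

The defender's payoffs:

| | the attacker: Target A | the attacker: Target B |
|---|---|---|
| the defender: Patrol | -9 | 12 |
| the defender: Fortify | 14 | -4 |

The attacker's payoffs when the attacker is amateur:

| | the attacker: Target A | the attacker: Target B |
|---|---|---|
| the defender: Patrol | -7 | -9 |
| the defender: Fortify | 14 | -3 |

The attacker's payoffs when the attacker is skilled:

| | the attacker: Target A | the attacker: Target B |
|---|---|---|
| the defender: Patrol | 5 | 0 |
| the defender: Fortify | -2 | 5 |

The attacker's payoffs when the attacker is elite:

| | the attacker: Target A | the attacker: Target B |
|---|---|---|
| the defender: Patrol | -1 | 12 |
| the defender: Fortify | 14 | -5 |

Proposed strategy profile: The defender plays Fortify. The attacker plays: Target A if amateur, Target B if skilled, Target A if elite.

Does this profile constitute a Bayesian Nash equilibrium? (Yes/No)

Yes

A profile is a BNE iff every type of every player is best-responding given beliefs about the other side.
The defender plays Fortify: E[Fortify] = 0.375·(14) + 0.5·(-4) + 0.125·(14) = 5; E[Patrol] = 1.5. Best-responding. ✓
The attacker (capability amateur), facing Fortify: Target A gives 14, Target B gives -3. Proposed Target A is best. ✓
The attacker (capability skilled), facing Fortify: Target A gives -2, Target B gives 5. Proposed Target B is best. ✓
The attacker (capability elite), facing Fortify: Target A gives 14, Target B gives -5. Proposed Target A is best. ✓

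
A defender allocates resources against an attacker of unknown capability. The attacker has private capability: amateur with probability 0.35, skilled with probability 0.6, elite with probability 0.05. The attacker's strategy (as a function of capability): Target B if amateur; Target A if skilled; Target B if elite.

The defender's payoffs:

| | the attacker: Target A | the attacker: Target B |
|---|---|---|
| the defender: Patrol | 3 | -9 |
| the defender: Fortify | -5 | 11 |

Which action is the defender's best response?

Fortify

E[Patrol] = 0.35·(-9) + 0.6·(3) + 0.05·(-9) = -1.8
E[Fortify] = 0.35·(11) + 0.6·(-5) + 0.05·(11) = 1.4
Best response: Fortify (1.4 is the largest).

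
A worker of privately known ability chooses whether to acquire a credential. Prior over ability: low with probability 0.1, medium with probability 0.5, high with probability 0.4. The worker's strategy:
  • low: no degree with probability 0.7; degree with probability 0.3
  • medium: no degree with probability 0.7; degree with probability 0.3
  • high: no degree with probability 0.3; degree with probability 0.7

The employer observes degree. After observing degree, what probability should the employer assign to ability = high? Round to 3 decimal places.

0.609

P(degree) = 0.1·0.3 + 0.5·0.3 + 0.4·0.7 = 0.46
P(high | degree) = (0.4·0.7) / 0.46 = 0.28 / 0.46 = 0.608696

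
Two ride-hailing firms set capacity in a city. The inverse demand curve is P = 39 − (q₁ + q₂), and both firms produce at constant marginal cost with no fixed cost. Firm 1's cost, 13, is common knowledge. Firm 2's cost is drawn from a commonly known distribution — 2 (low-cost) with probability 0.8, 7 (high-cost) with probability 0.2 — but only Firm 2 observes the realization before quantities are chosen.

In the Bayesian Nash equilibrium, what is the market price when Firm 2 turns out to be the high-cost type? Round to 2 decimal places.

20.33

Each type of Firm 2 best-responds to q₁; Firm 1 best-responds to the expected q₂ over Firm 2's types.
Firm 2 with cost c maximizes (39 − (q₁+q₂) − c)·q₂, giving q₂(c) = (39 − c − q₁)/2.
E[c₂] = 0.8·2 + 0.2·7 = 3
Firm 1's FOC against E[q₂] yields q₁ = (39 − 2·13 + E[c₂])/3 = (39 − 26 + 3)/3 = 5.33333.
q₂(high-cost) = 13.3333, so P = 39 − (5.33333 + 13.3333) = 20.3333.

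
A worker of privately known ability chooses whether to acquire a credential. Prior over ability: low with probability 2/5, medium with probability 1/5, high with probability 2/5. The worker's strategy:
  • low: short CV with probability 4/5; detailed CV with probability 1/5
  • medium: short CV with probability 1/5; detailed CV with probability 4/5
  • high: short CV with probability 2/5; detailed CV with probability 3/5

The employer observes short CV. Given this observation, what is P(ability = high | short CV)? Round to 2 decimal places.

Apply Bayes' rule using the sender's strategy as the likelihood.
P(short CV) = (2/5)·(4/5) + (1/5)·(1/5) + (2/5)·(2/5) = 13/25
P(high | short CV) = ((2/5)·(2/5)) / (13/25) = (4/25) / (13/25) = 4/13

0.31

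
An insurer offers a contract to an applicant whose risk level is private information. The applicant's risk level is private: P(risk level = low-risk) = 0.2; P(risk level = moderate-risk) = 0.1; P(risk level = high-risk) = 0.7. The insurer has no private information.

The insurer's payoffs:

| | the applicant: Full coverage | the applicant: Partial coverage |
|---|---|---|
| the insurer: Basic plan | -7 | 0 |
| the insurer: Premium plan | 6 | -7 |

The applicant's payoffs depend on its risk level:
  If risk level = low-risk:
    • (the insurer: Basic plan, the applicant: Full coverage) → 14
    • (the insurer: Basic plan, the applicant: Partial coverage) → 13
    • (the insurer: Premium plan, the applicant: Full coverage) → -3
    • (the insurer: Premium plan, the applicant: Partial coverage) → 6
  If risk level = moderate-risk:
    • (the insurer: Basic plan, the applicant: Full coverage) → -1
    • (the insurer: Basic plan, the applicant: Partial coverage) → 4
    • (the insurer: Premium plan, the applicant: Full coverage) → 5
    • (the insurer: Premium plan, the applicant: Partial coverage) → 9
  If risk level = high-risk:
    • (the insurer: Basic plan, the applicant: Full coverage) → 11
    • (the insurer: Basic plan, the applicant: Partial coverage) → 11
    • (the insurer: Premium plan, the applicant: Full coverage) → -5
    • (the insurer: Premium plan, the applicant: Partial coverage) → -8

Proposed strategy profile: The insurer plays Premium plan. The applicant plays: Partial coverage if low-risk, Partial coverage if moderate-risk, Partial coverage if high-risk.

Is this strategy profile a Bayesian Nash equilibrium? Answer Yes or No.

The insurer plays Premium plan: E[Premium plan] = 0.2·(-7) + 0.1·(-7) + 0.7·(-7) = -7; E[Basic plan] = 0. Not best-responding. ✗
The applicant (risk level low-risk), facing Premium plan: Full coverage gives -3, Partial coverage gives 6. Proposed Partial coverage is best. ✓
The applicant (risk level moderate-risk), facing Premium plan: Full coverage gives 5, Partial coverage gives 9. Proposed Partial coverage is best. ✓
The applicant (risk level high-risk), facing Premium plan: Full coverage gives -5, Partial coverage gives -8. Proposed Partial coverage is not best — profitable deviation exists. ✗

No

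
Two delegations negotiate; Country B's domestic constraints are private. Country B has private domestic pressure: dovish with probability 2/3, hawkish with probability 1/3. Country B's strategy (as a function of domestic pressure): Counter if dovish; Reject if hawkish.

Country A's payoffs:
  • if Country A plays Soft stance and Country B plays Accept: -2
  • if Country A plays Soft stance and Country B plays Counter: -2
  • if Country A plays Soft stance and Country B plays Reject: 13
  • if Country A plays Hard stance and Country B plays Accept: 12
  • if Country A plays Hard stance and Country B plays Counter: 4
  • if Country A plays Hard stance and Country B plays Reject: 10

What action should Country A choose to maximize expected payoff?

Hard stance

Compute Country A's expected payoff for each action, taking the expectation over Country B's type.
E[Soft stance] = 2/3·(-2) + 1/3·(13) = 3
E[Hard stance] = 2/3·(4) + 1/3·(10) = 6
Best response: Hard stance (6 is the largest).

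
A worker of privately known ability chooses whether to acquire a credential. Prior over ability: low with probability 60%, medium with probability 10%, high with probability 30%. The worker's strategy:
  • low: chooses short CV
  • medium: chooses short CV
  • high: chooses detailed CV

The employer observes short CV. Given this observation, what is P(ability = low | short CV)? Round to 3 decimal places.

0.857

Apply Bayes' rule using the sender's strategy as the likelihood.
P(short CV) = 0.6·1 + 0.1·1 + 0.3·0 = 0.7
P(low | short CV) = (0.6·1) / 0.7 = 0.6 / 0.7 = 0.857143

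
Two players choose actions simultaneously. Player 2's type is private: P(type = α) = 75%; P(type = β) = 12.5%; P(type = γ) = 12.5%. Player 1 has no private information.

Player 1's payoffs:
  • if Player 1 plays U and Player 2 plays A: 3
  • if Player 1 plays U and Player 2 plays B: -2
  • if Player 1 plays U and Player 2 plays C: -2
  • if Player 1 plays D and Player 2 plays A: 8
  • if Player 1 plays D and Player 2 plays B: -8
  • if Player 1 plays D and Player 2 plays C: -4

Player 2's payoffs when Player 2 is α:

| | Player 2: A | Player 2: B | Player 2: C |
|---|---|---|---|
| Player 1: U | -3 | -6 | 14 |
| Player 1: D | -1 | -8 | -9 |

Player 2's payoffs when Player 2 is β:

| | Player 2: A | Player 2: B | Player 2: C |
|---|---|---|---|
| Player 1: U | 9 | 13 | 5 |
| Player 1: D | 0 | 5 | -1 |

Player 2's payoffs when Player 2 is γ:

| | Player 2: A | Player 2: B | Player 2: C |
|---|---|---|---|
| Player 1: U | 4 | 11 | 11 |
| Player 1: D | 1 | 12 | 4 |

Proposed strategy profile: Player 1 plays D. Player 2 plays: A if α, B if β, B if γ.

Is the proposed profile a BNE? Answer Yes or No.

A profile is a BNE iff every type of every player is best-responding given beliefs about the other side.
Player 1 plays D: E[D] = 0.75·(8) + 0.125·(-8) + 0.125·(-8) = 4; E[U] = 1.75. Best-responding. ✓
Player 2 (type α), facing D: A gives -1, B gives -8, C gives -9. Proposed A is best. ✓
Player 2 (type β), facing D: A gives 0, B gives 5, C gives -1. Proposed B is best. ✓
Player 2 (type γ), facing D: A gives 1, B gives 12, C gives 4. Proposed B is best. ✓

Yes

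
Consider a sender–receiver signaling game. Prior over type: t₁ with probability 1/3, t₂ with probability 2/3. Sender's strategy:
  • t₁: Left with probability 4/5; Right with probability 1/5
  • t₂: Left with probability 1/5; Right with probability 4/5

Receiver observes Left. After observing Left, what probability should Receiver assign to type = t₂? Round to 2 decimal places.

Apply Bayes' rule using the sender's strategy as the likelihood.
P(Left) = (1/3)·(4/5) + (2/3)·(1/5) = 2/5
P(t₂ | Left) = ((2/3)·(1/5)) / (2/5) = (2/15) / (2/5) = 1/3

0.33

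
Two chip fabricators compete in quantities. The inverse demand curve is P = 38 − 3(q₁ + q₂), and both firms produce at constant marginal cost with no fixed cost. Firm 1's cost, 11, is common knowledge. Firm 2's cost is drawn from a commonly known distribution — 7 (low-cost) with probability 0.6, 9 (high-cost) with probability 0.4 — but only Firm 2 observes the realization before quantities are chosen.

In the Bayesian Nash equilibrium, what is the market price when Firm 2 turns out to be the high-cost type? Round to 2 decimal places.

19.53

Type-c best response for Firm 2: q₂(c) = (38 − c)/6 − q₁/2.
Firm 1 maximizes expected profit; its first-order condition is 38 − 6q₁ − 3E[q₂] − 11 = 0.
Substituting E[q₂] and solving: E[c₂] = 7.8, so q₁ = (38 − 2·11 + 7.8)/9 = 2.64444.
q₂(high-cost) = 3.51111, so P = 38 − 3·(2.64444 + 3.51111) = 19.5333.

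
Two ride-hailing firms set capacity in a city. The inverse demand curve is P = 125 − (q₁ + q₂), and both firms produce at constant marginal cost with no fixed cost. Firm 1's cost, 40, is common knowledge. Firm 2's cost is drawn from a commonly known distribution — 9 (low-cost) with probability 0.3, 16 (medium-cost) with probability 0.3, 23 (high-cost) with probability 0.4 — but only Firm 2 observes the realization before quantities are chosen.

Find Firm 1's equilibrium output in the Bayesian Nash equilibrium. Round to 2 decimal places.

Type-c best response for Firm 2: q₂(c) = (125 − c)/2 − q₁/2.
Firm 1 maximizes expected profit; its first-order condition is 125 − 2q₁ − E[q₂] − 40 = 0.
Substituting E[q₂] and solving: E[c₂] = 16.7, so q₁ = (125 − 2·40 + 16.7)/3 = 20.5667.

20.57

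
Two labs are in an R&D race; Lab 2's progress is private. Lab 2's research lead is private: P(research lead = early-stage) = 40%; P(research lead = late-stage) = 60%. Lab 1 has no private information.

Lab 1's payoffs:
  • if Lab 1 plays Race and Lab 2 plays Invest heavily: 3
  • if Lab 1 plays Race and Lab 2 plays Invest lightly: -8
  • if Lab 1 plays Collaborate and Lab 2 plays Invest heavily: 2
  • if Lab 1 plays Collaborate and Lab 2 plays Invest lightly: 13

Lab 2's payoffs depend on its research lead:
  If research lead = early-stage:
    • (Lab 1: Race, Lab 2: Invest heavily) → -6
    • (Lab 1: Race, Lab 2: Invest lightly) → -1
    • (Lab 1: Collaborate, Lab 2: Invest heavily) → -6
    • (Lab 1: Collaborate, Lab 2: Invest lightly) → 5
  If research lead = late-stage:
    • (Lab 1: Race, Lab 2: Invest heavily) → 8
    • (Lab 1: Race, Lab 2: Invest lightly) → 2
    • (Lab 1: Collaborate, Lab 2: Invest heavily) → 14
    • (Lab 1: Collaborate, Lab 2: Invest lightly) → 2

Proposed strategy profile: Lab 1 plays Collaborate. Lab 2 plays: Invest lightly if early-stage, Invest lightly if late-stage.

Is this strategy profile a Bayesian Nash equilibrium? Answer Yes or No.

Lab 1 plays Collaborate: E[Collaborate] = 0.4·(13) + 0.6·(13) = 13; E[Race] = -8. Best-responding. ✓
Lab 2 (research lead early-stage), facing Collaborate: Invest heavily gives -6, Invest lightly gives 5. Proposed Invest lightly is best. ✓
Lab 2 (research lead late-stage), facing Collaborate: Invest heavily gives 14, Invest lightly gives 2. Proposed Invest lightly is not best — profitable deviation exists. ✗

No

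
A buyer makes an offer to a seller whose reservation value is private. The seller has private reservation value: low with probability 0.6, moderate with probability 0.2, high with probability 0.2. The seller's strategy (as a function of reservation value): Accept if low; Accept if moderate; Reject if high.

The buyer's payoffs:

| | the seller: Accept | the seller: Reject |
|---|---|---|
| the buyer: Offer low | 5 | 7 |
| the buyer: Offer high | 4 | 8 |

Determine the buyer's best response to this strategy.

Offer low

E[Offer low] = 0.6·(5) + 0.2·(5) + 0.2·(7) = 5.4
E[Offer high] = 0.6·(4) + 0.2·(4) + 0.2·(8) = 4.8
Best response: Offer low (5.4 is the largest).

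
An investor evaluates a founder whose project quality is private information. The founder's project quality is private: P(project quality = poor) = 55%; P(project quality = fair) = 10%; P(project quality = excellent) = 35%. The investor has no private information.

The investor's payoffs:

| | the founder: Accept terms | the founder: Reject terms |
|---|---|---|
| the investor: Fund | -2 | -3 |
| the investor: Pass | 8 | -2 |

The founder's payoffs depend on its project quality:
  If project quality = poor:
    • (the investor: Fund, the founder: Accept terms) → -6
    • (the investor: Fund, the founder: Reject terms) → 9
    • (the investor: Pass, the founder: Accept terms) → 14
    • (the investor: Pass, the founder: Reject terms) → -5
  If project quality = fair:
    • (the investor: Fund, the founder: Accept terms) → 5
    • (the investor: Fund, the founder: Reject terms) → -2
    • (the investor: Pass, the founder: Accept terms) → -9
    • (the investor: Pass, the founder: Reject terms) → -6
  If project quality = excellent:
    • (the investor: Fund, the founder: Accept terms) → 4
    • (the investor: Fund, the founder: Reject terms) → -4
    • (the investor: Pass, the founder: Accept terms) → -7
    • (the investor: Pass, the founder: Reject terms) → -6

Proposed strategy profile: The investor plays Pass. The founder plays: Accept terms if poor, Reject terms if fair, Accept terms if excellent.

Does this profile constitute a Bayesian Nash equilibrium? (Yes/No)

No

The investor plays Pass: E[Pass] = 0.55·(8) + 0.1·(-2) + 0.35·(8) = 7; E[Fund] = -2.1. Best-responding. ✓
The founder (project quality poor), facing Pass: Accept terms gives 14, Reject terms gives -5. Proposed Accept terms is best. ✓
The founder (project quality fair), facing Pass: Accept terms gives -9, Reject terms gives -6. Proposed Reject terms is best. ✓
The founder (project quality excellent), facing Pass: Accept terms gives -7, Reject terms gives -6. Proposed Accept terms is not best — profitable deviation exists. ✗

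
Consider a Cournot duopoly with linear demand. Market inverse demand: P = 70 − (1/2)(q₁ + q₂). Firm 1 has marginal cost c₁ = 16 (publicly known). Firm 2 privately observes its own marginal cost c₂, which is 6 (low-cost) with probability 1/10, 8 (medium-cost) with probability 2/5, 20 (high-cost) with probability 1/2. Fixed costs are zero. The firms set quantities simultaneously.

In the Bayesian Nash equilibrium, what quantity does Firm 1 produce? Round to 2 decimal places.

Firm 2 with cost c maximizes (70 − (1/2)(q₁+q₂) − c)·q₂, giving q₂(c) = (70 − c − (1/2)q₁).
E[c₂] = 1/10·6 + 2/5·8 + 1/2·20 = 13.8
Firm 1's FOC against E[q₂] yields q₁ = (70 − 2·16 + E[c₂])/(3/2) = (70 − 32 + 13.8)/(3/2) = 34.5333.

34.53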